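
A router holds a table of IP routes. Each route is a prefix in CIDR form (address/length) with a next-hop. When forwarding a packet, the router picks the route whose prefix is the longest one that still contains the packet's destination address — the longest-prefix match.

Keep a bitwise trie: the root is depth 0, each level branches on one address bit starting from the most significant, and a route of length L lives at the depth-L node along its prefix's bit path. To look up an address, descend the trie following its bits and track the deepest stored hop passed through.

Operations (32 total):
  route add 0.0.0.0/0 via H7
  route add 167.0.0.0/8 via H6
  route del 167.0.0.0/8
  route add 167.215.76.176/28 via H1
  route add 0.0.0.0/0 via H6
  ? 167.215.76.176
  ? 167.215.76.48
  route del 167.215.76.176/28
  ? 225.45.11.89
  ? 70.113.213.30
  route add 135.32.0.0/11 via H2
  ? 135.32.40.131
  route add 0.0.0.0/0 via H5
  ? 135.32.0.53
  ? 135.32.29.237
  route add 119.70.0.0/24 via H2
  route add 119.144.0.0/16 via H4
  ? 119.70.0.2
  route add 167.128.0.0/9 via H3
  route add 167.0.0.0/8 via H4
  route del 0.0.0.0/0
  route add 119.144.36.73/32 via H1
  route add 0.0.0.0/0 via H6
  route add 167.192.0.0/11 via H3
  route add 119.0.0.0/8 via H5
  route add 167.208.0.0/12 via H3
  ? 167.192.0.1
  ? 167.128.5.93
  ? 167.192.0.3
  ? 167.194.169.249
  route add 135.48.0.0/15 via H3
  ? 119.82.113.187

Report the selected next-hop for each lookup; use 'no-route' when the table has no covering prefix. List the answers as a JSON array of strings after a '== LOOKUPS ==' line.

Process each operation:
  add 0.0.0.0/0 -> H7 at depth 0
  add 167.0.0.0/8 -> H6 at depth 8
  del 167.0.0.0/8 (clear depth 8)
  add 167.215.76.176/28 -> H1 at depth 28
  add 0.0.0.0/0 -> H6 at depth 0
  lookup 167.215.76.176: bits 1010011111010111010011001011 walk d0:H6→d1:-→d2:-→d3:-→d4:-→d5:-→d6:-→d7:-→d8:-→d9:-→d10:-→d11:-→d12:-→d13:-→d14:-→d15:-→d16:-→d17:-→d18:-→d19:-→d20:-→d21:-→d22:-→d23:-→d24:-→d25:-→d26:-→d27:-→d28:H1 -> H1
  lookup 167.215.76.48: bits 101001111101011101001100 walk d0:H6→d1:-→d2:-→d3:-→d4:-→d5:-→d6:-→d7:-→d8:-→d9:-→d10:-→d11:-→d12:-→d13:-→d14:-→d15:-→d16:-→d17:-→d18:-→d19:-→d20:-→d21:-→d22:-→d23:-→d24:- -> H6
  del 167.215.76.176/28 (clear depth 28)
  lookup 225.45.11.89: bits 1 walk d0:H6→d1:- -> H6
  lookup 70.113.213.30: bits ε walk d0:H6 -> H6
  add 135.32.0.0/11 -> H2 at depth 11
  lookup 135.32.40.131: bits 10000111001 walk d0:H6→d1:-→d2:-→d3:-→d4:-→d5:-→d6:-→d7:-→d8:-→d9:-→d10:-→d11:H2 -> H2
  add 0.0.0.0/0 -> H5 at depth 0
  lookup 135.32.0.53: bits 10000111001 walk d0:H5→d1:-→d2:-→d3:-→d4:-→d5:-→d6:-→d7:-→d8:-→d9:-→d10:-→d11:H2 -> H2
  lookup 135.32.29.237: bits 10000111001 walk d0:H5→d1:-→d2:-→d3:-→d4:-→d5:-→d6:-→d7:-→d8:-→d9:-→d10:-→d11:H2 -> H2
  add 119.70.0.0/24 -> H2 at depth 24
  add 119.144.0.0/16 -> H4 at depth 16
  lookup 119.70.0.2: bits 011101110100011000000000 walk d0:H5→d1:-→d2:-→d3:-→d4:-→d5:-→d6:-→d7:-→d8:-→d9:-→d10:-→d11:-→d12:-→d13:-→d14:-→d15:-→d16:-→d17:-→d18:-→d19:-→d20:-→d21:-→d22:-→d23:-→d24:H2 -> H2
  add 167.128.0.0/9 -> H3 at depth 9
  add 167.0.0.0/8 -> H4 at depth 8
  del 0.0.0.0/0 (clear depth 0)
  add 119.144.36.73/32 -> H1 at depth 32
  add 0.0.0.0/0 -> H6 at depth 0
  add 167.192.0.0/11 -> H3 at depth 11
  add 119.0.0.0/8 -> H5 at depth 8
  add 167.208.0.0/12 -> H3 at depth 12
  lookup 167.192.0.1: bits 10100111110 walk d0:H6→d1:-→d2:-→d3:-→d4:-→d5:-→d6:-→d7:-→d8:H4→d9:H3→d10:-→d11:H3 -> H3
  lookup 167.128.5.93: bits 101001111 walk d0:H6→d1:-→d2:-→d3:-→d4:-→d5:-→d6:-→d7:-→d8:H4→d9:H3 -> H3
  lookup 167.192.0.3: bits 10100111110 walk d0:H6→d1:-→d2:-→d3:-→d4:-→d5:-→d6:-→d7:-→d8:H4→d9:H3→d10:-→d11:H3 -> H3
  lookup 167.194.169.249: bits 10100111110 walk d0:H6→d1:-→d2:-→d3:-→d4:-→d5:-→d6:-→d7:-→d8:H4→d9:H3→d10:-→d11:H3 -> H3
  add 135.48.0.0/15 -> H3 at depth 15
  lookup 119.82.113.187: bits 01110111010 walk d0:H6→d1:-→d2:-→d3:-→d4:-→d5:-→d6:-→d7:-→d8:H5→d9:-→d10:-→d11:- -> H5

== LOOKUPS ==
["H1","H6","H6","H6","H2","H2","H2","H2","H3","H3","H3","H3","H5"]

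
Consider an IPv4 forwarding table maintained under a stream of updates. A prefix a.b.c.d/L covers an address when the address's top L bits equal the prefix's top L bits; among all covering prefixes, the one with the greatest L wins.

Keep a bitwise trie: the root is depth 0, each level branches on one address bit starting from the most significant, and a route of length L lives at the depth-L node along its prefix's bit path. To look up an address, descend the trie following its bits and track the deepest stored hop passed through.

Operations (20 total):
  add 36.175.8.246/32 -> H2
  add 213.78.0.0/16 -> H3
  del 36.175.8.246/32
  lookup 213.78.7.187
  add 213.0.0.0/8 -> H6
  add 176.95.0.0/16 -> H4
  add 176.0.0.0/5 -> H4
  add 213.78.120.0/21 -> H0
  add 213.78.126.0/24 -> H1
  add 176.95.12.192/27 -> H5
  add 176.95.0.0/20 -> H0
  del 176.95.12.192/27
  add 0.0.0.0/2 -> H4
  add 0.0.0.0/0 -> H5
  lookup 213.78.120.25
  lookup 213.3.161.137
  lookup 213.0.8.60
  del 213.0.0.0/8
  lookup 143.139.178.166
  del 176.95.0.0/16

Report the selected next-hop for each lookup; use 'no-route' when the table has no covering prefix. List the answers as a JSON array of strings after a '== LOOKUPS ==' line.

Trace:
  + 36.175.8.246/32 (H2) depth=32
  + 213.78.0.0/16 (H3) depth=16
  del 36.175.8.246/32 (clear depth 32)
  lookup 213.78.7.187: bits 1101010101001110 walk d0:-→d1:-→d2:-→d3:-→d4:-→d5:-→d6:-→d7:-→d8:-→d9:-→d10:-→d11:-→d12:-→d13:-→d14:-→d15:-→d16:H3 -> H3
  + 213.0.0.0/8 (H6) depth=8
  + 176.95.0.0/16 (H4) depth=16
  + 176.0.0.0/5 (H4) depth=5
  + 213.78.120.0/21 (H0) depth=21
  + 213.78.126.0/24 (H1) depth=24
  + 176.95.12.192/27 (H5) depth=27
  + 176.95.0.0/20 (H0) depth=20
  del 176.95.12.192/27 (clear depth 27)
  + 0.0.0.0/2 (H4) depth=2
  + 0.0.0.0/0 (H5) depth=0
  lookup 213.78.120.25: bits 110101010100111001111 walk d0:H5→d1:-→d2:-→d3:-→d4:-→d5:-→d6:-→d7:-→d8:H6→d9:-→d10:-→d11:-→d12:-→d13:-→d14:-→d15:-→d16:H3→d17:-→d18:-→d19:-→d20:-→d21:H0 -> H0
  lookup 213.3.161.137: bits 110101010 walk d0:H5→d1:-→d2:-→d3:-→d4:-→d5:-→d6:-→d7:-→d8:H6→d9:- -> H6
  lookup 213.0.8.60: bits 110101010 walk d0:H5→d1:-→d2:-→d3:-→d4:-→d5:-→d6:-→d7:-→d8:H6→d9:- -> H6
  del 213.0.0.0/8 (clear depth 8)
  lookup 143.139.178.166: bits 10 walk d0:H5→d1:-→d2:- -> H5
  del 176.95.0.0/16 (clear depth 16)

== LOOKUPS ==
["H3","H0","H6","H6","H5"]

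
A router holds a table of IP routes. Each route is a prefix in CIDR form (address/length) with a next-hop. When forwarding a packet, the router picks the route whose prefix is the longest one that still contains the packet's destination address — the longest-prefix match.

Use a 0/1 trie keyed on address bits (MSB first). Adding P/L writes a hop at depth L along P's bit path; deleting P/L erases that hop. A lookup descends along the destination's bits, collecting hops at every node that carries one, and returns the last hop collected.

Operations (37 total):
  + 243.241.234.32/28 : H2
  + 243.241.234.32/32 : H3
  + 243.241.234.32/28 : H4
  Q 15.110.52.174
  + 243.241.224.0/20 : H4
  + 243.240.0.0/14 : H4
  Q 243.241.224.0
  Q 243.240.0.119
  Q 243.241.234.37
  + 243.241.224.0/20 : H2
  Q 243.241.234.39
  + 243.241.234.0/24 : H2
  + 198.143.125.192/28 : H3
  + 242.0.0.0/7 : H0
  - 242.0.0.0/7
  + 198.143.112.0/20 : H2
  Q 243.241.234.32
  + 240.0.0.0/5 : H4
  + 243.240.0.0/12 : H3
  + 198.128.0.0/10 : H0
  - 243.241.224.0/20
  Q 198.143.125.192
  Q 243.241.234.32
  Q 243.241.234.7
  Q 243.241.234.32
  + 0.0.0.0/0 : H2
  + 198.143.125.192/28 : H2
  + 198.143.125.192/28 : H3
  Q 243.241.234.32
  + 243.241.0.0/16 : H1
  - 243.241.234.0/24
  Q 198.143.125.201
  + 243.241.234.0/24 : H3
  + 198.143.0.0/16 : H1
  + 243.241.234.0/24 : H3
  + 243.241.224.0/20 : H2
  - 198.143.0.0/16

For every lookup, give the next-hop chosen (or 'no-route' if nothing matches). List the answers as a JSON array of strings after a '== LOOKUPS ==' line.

Process each operation:
  + 243.241.234.32/28 (H2) depth=28
  + 243.241.234.32/32 (H3) depth=32
  + 243.241.234.32/28 (H4) depth=28
  Q 15.110.52.174: descend ε ; hops seen [∅] ; pick no-route
  + 243.241.224.0/20 (H4) depth=20
  + 243.240.0.0/14 (H4) depth=14
  Q 243.241.224.0: descend 11110011111100011110 ; hops seen [H4,H4] ; pick H4
  Q 243.240.0.119: descend 111100111111000 ; hops seen [H4] ; pick H4
  Q 243.241.234.37: descend 11110011111100011110101000100 ; hops seen [H4,H4,H4] ; pick H4
  + 243.241.224.0/20 (H2) depth=20
  Q 243.241.234.39: descend 11110011111100011110101000100 ; hops seen [H4,H2,H4] ; pick H4
  + 243.241.234.0/24 (H2) depth=24
  + 198.143.125.192/28 (H3) depth=28
  + 242.0.0.0/7 (H0) depth=7
  del 242.0.0.0/7 (clear depth 7)
  + 198.143.112.0/20 (H2) depth=20
  Q 243.241.234.32: descend 11110011111100011110101000100000 ; hops seen [H4,H2,H2,H4,H3] ; pick H3
  + 240.0.0.0/5 (H4) depth=5
  + 243.240.0.0/12 (H3) depth=12
  + 198.128.0.0/10 (H0) depth=10
  del 243.241.224.0/20 (clear depth 20)
  Q 198.143.125.192: descend 1100011010001111011111011100 ; hops seen [H0,H2,H3] ; pick H3
  Q 243.241.234.32: descend 11110011111100011110101000100000 ; hops seen [H4,H3,H4,H2,H4,H3] ; pick H3
  Q 243.241.234.7: descend 11110011111100011110101000 ; hops seen [H4,H3,H4,H2] ; pick H2
  Q 243.241.234.32: descend 11110011111100011110101000100000 ; hops seen [H4,H3,H4,H2,H4,H3] ; pick H3
  + 0.0.0.0/0 (H2) depth=0
  + 198.143.125.192/28 (H2) depth=28
  + 198.143.125.192/28 (H3) depth=28
  Q 243.241.234.32: descend 11110011111100011110101000100000 ; hops seen [H2,H4,H3,H4,H2,H4,H3] ; pick H3
  + 243.241.0.0/16 (H1) depth=16
  del 243.241.234.0/24 (clear depth 24)
  Q 198.143.125.201: descend 1100011010001111011111011100 ; hops seen [H2,H0,H2,H3] ; pick H3
  + 243.241.234.0/24 (H3) depth=24
  + 198.143.0.0/16 (H1) depth=16
  + 243.241.234.0/24 (H3) depth=24
  + 243.241.224.0/20 (H2) depth=20
  del 198.143.0.0/16 (clear depth 16)

== LOOKUPS ==
["no-route","H4","H4","H4","H4","H3","H3","H3","H2","H3","H3","H3"]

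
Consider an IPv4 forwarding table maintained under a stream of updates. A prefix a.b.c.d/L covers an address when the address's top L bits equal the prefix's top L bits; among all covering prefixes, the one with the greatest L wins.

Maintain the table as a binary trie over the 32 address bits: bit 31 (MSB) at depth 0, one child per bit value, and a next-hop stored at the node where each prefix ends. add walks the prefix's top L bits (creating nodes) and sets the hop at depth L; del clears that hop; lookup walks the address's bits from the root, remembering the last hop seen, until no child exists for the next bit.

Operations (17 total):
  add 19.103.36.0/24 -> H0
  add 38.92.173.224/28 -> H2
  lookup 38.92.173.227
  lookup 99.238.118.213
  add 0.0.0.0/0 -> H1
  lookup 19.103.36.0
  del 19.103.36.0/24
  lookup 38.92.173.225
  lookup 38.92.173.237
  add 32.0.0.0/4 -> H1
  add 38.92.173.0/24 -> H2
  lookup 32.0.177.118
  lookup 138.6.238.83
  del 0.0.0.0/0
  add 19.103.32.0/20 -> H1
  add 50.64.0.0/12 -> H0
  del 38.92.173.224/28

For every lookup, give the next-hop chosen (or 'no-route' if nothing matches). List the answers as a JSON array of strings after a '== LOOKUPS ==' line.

Trace:
  + 19.103.36.0/24 (H0) depth=24
  + 38.92.173.224/28 (H2) depth=28
  Q 38.92.173.227: descend 0010011001011100101011011110 ; hops seen [H2] ; pick H2
  Q 99.238.118.213: descend 0 ; hops seen [∅] ; pick no-route
  + 0.0.0.0/0 (H1) depth=0
  Q 19.103.36.0: descend 000100110110011100100100 ; hops seen [H1,H0] ; pick H0
  - 19.103.36.0/24 clear@24
  Q 38.92.173.225: descend 0010011001011100101011011110 ; hops seen [H1,H2] ; pick H2
  Q 38.92.173.237: descend 0010011001011100101011011110 ; hops seen [H1,H2] ; pick H2
  + 32.0.0.0/4 (H1) depth=4
  + 38.92.173.0/24 (H2) depth=24
  Q 32.0.177.118: descend 00100 ; hops seen [H1,H1] ; pick H1
  Q 138.6.238.83: descend ε ; hops seen [H1] ; pick H1
  - 0.0.0.0/0 clear@0
  + 19.103.32.0/20 (H1) depth=20
  + 50.64.0.0/12 (H0) depth=12
  - 38.92.173.224/28 clear@28

== LOOKUPS ==
["H2","no-route","H0","H2","H2","H1","H1"]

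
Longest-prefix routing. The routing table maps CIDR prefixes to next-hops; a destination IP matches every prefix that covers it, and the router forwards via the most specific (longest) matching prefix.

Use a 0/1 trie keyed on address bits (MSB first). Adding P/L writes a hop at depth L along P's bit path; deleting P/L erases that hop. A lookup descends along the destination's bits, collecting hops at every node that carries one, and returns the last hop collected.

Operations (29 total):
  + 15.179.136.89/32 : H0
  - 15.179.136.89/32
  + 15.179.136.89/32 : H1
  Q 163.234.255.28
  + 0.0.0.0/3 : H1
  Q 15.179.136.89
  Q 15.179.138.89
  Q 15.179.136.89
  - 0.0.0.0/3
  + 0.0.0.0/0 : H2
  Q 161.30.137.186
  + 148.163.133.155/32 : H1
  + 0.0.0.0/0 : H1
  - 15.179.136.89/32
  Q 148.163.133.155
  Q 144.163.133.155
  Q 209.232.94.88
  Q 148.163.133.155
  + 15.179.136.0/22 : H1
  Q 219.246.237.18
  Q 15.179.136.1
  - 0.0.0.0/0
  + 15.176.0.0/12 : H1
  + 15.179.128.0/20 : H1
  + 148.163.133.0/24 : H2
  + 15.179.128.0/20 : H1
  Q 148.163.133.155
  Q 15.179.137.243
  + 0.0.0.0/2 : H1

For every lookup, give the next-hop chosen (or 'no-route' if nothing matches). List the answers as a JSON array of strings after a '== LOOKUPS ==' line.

Apply in order:
  add 15.179.136.89/32 -> H0 at depth 32
  - 15.179.136.89/32 clear@32
  add 15.179.136.89/32 -> H1 at depth 32
  lookup 163.234.255.28: bits ε walk d0:- -> no-route
  add 0.0.0.0/3 -> H1 at depth 3
  lookup 15.179.136.89: bits 00001111101100111000100001011001 walk d0:-→d1:-→d2:-→d3:H1→d4:-→d5:-→d6:-→d7:-→d8:-→d9:-→d10:-→d11:-→d12:-→d13:-→d14:-→d15:-→d16:-→d17:-→d18:-→d19:-→d20:-→d21:-→d22:-→d23:-→d24:-→d25:-→d26:-→d27:-→d28:-→d29:-→d30:-→d31:-→d32:H1 -> H1
  lookup 15.179.138.89: bits 0000111110110011100010 walk d0:-→d1:-→d2:-→d3:H1→d4:-→d5:-→d6:-→d7:-→d8:-→d9:-→d10:-→d11:-→d12:-→d13:-→d14:-→d15:-→d16:-→d17:-→d18:-→d19:-→d20:-→d21:-→d22:- -> H1
  lookup 15.179.136.89: bits 00001111101100111000100001011001 walk d0:-→d1:-→d2:-→d3:H1→d4:-→d5:-→d6:-→d7:-→d8:-→d9:-→d10:-→d11:-→d12:-→d13:-→d14:-→d15:-→d16:-→d17:-→d18:-→d19:-→d20:-→d21:-→d22:-→d23:-→d24:-→d25:-→d26:-→d27:-→d28:-→d29:-→d30:-→d31:-→d32:H1 -> H1
  - 0.0.0.0/3 clear@3
  add 0.0.0.0/0 -> H2 at depth 0
  lookup 161.30.137.186: bits ε walk d0:H2 -> H2
  add 148.163.133.155/32 -> H1 at depth 32
  add 0.0.0.0/0 -> H1 at depth 0
  - 15.179.136.89/32 clear@32
  lookup 148.163.133.155: bits 10010100101000111000010110011011 walk d0:H1→d1:-→d2:-→d3:-→d4:-→d5:-→d6:-→d7:-→d8:-→d9:-→d10:-→d11:-→d12:-→d13:-→d14:-→d15:-→d16:-→d17:-→d18:-→d19:-→d20:-→d21:-→d22:-→d23:-→d24:-→d25:-→d26:-→d27:-→d28:-→d29:-→d30:-→d31:-→d32:H1 -> H1
  lookup 144.163.133.155: bits 10010 walk d0:H1→d1:-→d2:-→d3:-→d4:-→d5:- -> H1
  lookup 209.232.94.88: bits 1 walk d0:H1→d1:- -> H1
  lookup 148.163.133.155: bits 10010100101000111000010110011011 walk d0:H1→d1:-→d2:-→d3:-→d4:-→d5:-→d6:-→d7:-→d8:-→d9:-→d10:-→d11:-→d12:-→d13:-→d14:-→d15:-→d16:-→d17:-→d18:-→d19:-→d20:-→d21:-→d22:-→d23:-→d24:-→d25:-→d26:-→d27:-→d28:-→d29:-→d30:-→d31:-→d32:H1 -> H1
  add 15.179.136.0/22 -> H1 at depth 22
  lookup 219.246.237.18: bits 1 walk d0:H1→d1:- -> H1
  lookup 15.179.136.1: bits 0000111110110011100010000 walk d0:H1→d1:-→d2:-→d3:-→d4:-→d5:-→d6:-→d7:-→d8:-→d9:-→d10:-→d11:-→d12:-→d13:-→d14:-→d15:-→d16:-→d17:-→d18:-→d19:-→d20:-→d21:-→d22:H1→d23:-→d24:-→d25:- -> H1
  - 0.0.0.0/0 clear@0
  add 15.176.0.0/12 -> H1 at depth 12
  add 15.179.128.0/20 -> H1 at depth 20
  add 148.163.133.0/24 -> H2 at depth 24
  add 15.179.128.0/20 -> H1 at depth 20
  lookup 148.163.133.155: bits 10010100101000111000010110011011 walk d0:-→d1:-→d2:-→d3:-→d4:-→d5:-→d6:-→d7:-→d8:-→d9:-→d10:-→d11:-→d12:-→d13:-→d14:-→d15:-→d16:-→d17:-→d18:-→d19:-→d20:-→d21:-→d22:-→d23:-→d24:H2→d25:-→d26:-→d27:-→d28:-→d29:-→d30:-→d31:-→d32:H1 -> H1
  lookup 15.179.137.243: bits 00001111101100111000100 walk d0:-→d1:-→d2:-→d3:-→d4:-→d5:-→d6:-→d7:-→d8:-→d9:-→d10:-→d11:-→d12:H1→d13:-→d14:-→d15:-→d16:-→d17:-→d18:-→d19:-→d20:H1→d21:-→d22:H1→d23:- -> H1
  add 0.0.0.0/2 -> H1 at depth 2

== LOOKUPS ==
["no-route","H1","H1","H1","H2","H1","H1","H1","H1","H1","H1","H1","H1"]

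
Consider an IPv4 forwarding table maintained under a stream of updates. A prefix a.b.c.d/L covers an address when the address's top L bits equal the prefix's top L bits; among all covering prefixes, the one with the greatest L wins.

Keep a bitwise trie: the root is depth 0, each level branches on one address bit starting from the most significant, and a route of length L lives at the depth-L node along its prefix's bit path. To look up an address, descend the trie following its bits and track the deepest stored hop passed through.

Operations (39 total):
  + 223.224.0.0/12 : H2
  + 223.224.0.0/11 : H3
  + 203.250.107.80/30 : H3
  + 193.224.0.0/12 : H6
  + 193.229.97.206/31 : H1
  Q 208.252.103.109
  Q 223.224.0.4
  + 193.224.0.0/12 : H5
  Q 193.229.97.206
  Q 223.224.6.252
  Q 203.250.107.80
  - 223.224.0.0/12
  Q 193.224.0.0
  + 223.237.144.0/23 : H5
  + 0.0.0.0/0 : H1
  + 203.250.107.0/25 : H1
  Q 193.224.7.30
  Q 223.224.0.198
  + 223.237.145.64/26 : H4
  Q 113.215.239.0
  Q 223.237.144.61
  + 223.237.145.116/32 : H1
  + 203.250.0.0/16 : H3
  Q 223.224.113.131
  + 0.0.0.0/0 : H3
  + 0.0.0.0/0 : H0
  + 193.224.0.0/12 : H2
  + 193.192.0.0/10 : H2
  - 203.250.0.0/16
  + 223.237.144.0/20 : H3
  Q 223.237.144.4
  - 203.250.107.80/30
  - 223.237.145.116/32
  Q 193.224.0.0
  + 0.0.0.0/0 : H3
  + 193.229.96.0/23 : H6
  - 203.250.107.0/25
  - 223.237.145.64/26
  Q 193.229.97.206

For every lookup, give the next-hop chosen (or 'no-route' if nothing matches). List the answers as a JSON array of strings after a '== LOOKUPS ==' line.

Apply in order:
  + 223.224.0.0/12 (H2) depth=12
  + 223.224.0.0/11 (H3) depth=11
  + 203.250.107.80/30 (H3) depth=30
  + 193.224.0.0/12 (H6) depth=12
  + 193.229.97.206/31 (H1) depth=31
  Q 208.252.103.109: descend 1101 ; hops seen [∅] ; pick no-route
  Q 223.224.0.4: descend 110111111110 ; hops seen [H3,H2] ; pick H2
  + 193.224.0.0/12 (H5) depth=12
  Q 193.229.97.206: descend 1100000111100101011000011100111 ; hops seen [H5,H1] ; pick H1
  Q 223.224.6.252: descend 110111111110 ; hops seen [H3,H2] ; pick H2
  Q 203.250.107.80: descend 110010111111101001101011010100 ; hops seen [H3] ; pick H3
  - 223.224.0.0/12 clear@12
  Q 193.224.0.0: descend 1100000111100 ; hops seen [H5] ; pick H5
  + 223.237.144.0/23 (H5) depth=23
  + 0.0.0.0/0 (H1) depth=0
  + 203.250.107.0/25 (H1) depth=25
  Q 193.224.7.30: descend 1100000111100 ; hops seen [H1,H5] ; pick H5
  Q 223.224.0.198: descend 110111111110 ; hops seen [H1,H3] ; pick H3
  + 223.237.145.64/26 (H4) depth=26
  Q 113.215.239.0: descend ε ; hops seen [H1] ; pick H1
  Q 223.237.144.61: descend 11011111111011011001000 ; hops seen [H1,H3,H5] ; pick H5
  + 223.237.145.116/32 (H1) depth=32
  + 203.250.0.0/16 (H3) depth=16
  Q 223.224.113.131: descend 110111111110 ; hops seen [H1,H3] ; pick H3
  + 0.0.0.0/0 (H3) depth=0
  + 0.0.0.0/0 (H0) depth=0
  + 193.224.0.0/12 (H2) depth=12
  + 193.192.0.0/10 (H2) depth=10
  - 203.250.0.0/16 clear@16
  + 223.237.144.0/20 (H3) depth=20
  Q 223.237.144.4: descend 11011111111011011001000 ; hops seen [H0,H3,H3,H5] ; pick H5
  - 203.250.107.80/30 clear@30
  - 223.237.145.116/32 clear@32
  Q 193.224.0.0: descend 1100000111100 ; hops seen [H0,H2,H2] ; pick H2
  + 0.0.0.0/0 (H3) depth=0
  + 193.229.96.0/23 (H6) depth=23
  - 203.250.107.0/25 clear@25
  - 223.237.145.64/26 clear@26
  Q 193.229.97.206: descend 1100000111100101011000011100111 ; hops seen [H3,H2,H2,H6,H1] ; pick H1

== LOOKUPS ==
["no-route","H2","H1","H2","H3","H5","H5","H3","H1","H5","H3","H5","H2","H1"]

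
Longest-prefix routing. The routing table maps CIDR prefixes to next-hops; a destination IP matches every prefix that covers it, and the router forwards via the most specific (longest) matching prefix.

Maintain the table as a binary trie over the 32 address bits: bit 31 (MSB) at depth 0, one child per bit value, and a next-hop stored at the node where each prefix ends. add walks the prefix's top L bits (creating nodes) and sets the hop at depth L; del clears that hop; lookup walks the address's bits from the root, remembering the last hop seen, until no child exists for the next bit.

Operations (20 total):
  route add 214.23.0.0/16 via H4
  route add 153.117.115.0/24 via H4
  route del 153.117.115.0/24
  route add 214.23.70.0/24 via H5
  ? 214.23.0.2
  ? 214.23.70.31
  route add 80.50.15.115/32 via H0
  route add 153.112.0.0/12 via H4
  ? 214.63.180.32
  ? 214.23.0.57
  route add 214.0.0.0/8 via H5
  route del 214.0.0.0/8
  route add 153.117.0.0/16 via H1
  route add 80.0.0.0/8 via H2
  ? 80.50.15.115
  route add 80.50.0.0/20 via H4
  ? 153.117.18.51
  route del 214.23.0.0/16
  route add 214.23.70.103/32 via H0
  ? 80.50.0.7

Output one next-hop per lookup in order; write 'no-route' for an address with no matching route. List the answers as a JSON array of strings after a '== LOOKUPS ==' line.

Apply in order:
  add 214.23.0.0/16 -> H4 at depth 16
  add 153.117.115.0/24 -> H4 at depth 24
  del 153.117.115.0/24 (clear depth 24)
  add 214.23.70.0/24 -> H5 at depth 24
  Q 214.23.0.2: descend 11010110000101110 ; hops seen [H4] ; pick H4
  Q 214.23.70.31: descend 110101100001011101000110 ; hops seen [H4,H5] ; pick H5
  add 80.50.15.115/32 -> H0 at depth 32
  add 153.112.0.0/12 -> H4 at depth 12
  Q 214.63.180.32: descend 1101011000 ; hops seen [∅] ; pick no-route
  Q 214.23.0.57: descend 11010110000101110 ; hops seen [H4] ; pick H4
  add 214.0.0.0/8 -> H5 at depth 8
  del 214.0.0.0/8 (clear depth 8)
  add 153.117.0.0/16 -> H1 at depth 16
  add 80.0.0.0/8 -> H2 at depth 8
  Q 80.50.15.115: descend 01010000001100100000111101110011 ; hops seen [H2,H0] ; pick H0
  add 80.50.0.0/20 -> H4 at depth 20
  Q 153.117.18.51: descend 10011001011101010 ; hops seen [H4,H1] ; pick H1
  del 214.23.0.0/16 (clear depth 16)
  add 214.23.70.103/32 -> H0 at depth 32
  Q 80.50.0.7: descend 01010000001100100000 ; hops seen [H2,H4] ; pick H4

== LOOKUPS ==
["H4","H5","no-route","H4","H0","H1","H4"]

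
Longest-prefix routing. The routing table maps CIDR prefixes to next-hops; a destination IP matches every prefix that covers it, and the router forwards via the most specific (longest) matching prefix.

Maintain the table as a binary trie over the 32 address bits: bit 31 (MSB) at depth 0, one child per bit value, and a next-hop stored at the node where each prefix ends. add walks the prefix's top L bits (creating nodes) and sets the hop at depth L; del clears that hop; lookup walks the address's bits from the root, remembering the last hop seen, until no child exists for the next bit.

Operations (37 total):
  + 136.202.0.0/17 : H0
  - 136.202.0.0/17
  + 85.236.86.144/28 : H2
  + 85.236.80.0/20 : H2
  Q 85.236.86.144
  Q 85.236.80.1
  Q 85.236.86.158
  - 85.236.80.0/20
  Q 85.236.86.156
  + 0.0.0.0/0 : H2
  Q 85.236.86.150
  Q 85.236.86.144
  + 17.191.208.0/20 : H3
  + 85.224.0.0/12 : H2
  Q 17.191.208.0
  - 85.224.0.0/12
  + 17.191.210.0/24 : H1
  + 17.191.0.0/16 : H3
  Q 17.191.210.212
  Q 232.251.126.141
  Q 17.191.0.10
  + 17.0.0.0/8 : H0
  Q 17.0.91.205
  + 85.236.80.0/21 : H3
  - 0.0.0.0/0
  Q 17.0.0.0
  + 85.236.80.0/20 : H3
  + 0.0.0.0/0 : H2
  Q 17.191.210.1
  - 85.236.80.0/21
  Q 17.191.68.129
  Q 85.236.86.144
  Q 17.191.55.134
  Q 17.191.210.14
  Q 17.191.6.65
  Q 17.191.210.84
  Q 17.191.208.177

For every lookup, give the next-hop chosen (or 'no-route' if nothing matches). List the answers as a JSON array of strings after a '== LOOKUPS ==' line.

Process each operation:
  + 136.202.0.0/17 (H0) depth=17
  - 136.202.0.0/17 clear@17
  + 85.236.86.144/28 (H2) depth=28
  + 85.236.80.0/20 (H2) depth=20
  lookup 85.236.86.144: bits 0101010111101100010101101001 walk d0:-→d1:-→d2:-→d3:-→d4:-→d5:-→d6:-→d7:-→d8:-→d9:-→d10:-→d11:-→d12:-→d13:-→d14:-→d15:-→d16:-→d17:-→d18:-→d19:-→d20:H2→d21:-→d22:-→d23:-→d24:-→d25:-→d26:-→d27:-→d28:H2 -> H2
  lookup 85.236.80.1: bits 010101011110110001010 walk d0:-→d1:-→d2:-→d3:-→d4:-→d5:-→d6:-→d7:-→d8:-→d9:-→d10:-→d11:-→d12:-→d13:-→d14:-→d15:-→d16:-→d17:-→d18:-→d19:-→d20:H2→d21:- -> H2
  lookup 85.236.86.158: bits 0101010111101100010101101001 walk d0:-→d1:-→d2:-→d3:-→d4:-→d5:-→d6:-→d7:-→d8:-→d9:-→d10:-→d11:-→d12:-→d13:-→d14:-→d15:-→d16:-→d17:-→d18:-→d19:-→d20:H2→d21:-→d22:-→d23:-→d24:-→d25:-→d26:-→d27:-→d28:H2 -> H2
  - 85.236.80.0/20 clear@20
  lookup 85.236.86.156: bits 0101010111101100010101101001 walk d0:-→d1:-→d2:-→d3:-→d4:-→d5:-→d6:-→d7:-→d8:-→d9:-→d10:-→d11:-→d12:-→d13:-→d14:-→d15:-→d16:-→d17:-→d18:-→d19:-→d20:-→d21:-→d22:-→d23:-→d24:-→d25:-→d26:-→d27:-→d28:H2 -> H2
  + 0.0.0.0/0 (H2) depth=0
  lookup 85.236.86.150: bits 0101010111101100010101101001 walk d0:H2→d1:-→d2:-→d3:-→d4:-→d5:-→d6:-→d7:-→d8:-→d9:-→d10:-→d11:-→d12:-→d13:-→d14:-→d15:-→d16:-→d17:-→d18:-→d19:-→d20:-→d21:-→d22:-→d23:-→d24:-→d25:-→d26:-→d27:-→d28:H2 -> H2
  lookup 85.236.86.144: bits 0101010111101100010101101001 walk d0:H2→d1:-→d2:-→d3:-→d4:-→d5:-→d6:-→d7:-→d8:-→d9:-→d10:-→d11:-→d12:-→d13:-→d14:-→d15:-→d16:-→d17:-→d18:-→d19:-→d20:-→d21:-→d22:-→d23:-→d24:-→d25:-→d26:-→d27:-→d28:H2 -> H2
  + 17.191.208.0/20 (H3) depth=20
  + 85.224.0.0/12 (H2) depth=12
  lookup 17.191.208.0: bits 00010001101111111101 walk d0:H2→d1:-→d2:-→d3:-→d4:-→d5:-→d6:-→d7:-→d8:-→d9:-→d10:-→d11:-→d12:-→d13:-→d14:-→d15:-→d16:-→d17:-→d18:-→d19:-→d20:H3 -> H3
  - 85.224.0.0/12 clear@12
  + 17.191.210.0/24 (H1) depth=24
  + 17.191.0.0/16 (H3) depth=16
  lookup 17.191.210.212: bits 000100011011111111010010 walk d0:H2→d1:-→d2:-→d3:-→d4:-→d5:-→d6:-→d7:-→d8:-→d9:-→d10:-→d11:-→d12:-→d13:-→d14:-→d15:-→d16:H3→d17:-→d18:-→d19:-→d20:H3→d21:-→d22:-→d23:-→d24:H1 -> H1
  lookup 232.251.126.141: bits 1 walk d0:H2→d1:- -> H2
  lookup 17.191.0.10: bits 0001000110111111 walk d0:H2→d1:-→d2:-→d3:-→d4:-→d5:-→d6:-→d7:-→d8:-→d9:-→d10:-→d11:-→d12:-→d13:-→d14:-→d15:-→d16:H3 -> H3
  + 17.0.0.0/8 (H0) depth=8
  lookup 17.0.91.205: bits 00010001 walk d0:H2→d1:-→d2:-→d3:-→d4:-→d5:-→d6:-→d7:-→d8:H0 -> H0
  + 85.236.80.0/21 (H3) depth=21
  - 0.0.0.0/0 clear@0
  lookup 17.0.0.0: bits 00010001 walk d0:-→d1:-→d2:-→d3:-→d4:-→d5:-→d6:-→d7:-→d8:H0 -> H0
  + 85.236.80.0/20 (H3) depth=20
  + 0.0.0.0/0 (H2) depth=0
  lookup 17.191.210.1: bits 000100011011111111010010 walk d0:H2→d1:-→d2:-→d3:-→d4:-→d5:-→d6:-→d7:-→d8:H0→d9:-→d10:-→d11:-→d12:-→d13:-→d14:-→d15:-→d16:H3→d17:-→d18:-→d19:-→d20:H3→d21:-→d22:-→d23:-→d24:H1 -> H1
  - 85.236.80.0/21 clear@21
  lookup 17.191.68.129: bits 0001000110111111 walk d0:H2→d1:-→d2:-→d3:-→d4:-→d5:-→d6:-→d7:-→d8:H0→d9:-→d10:-→d11:-→d12:-→d13:-→d14:-→d15:-→d16:H3 -> H3
  lookup 85.236.86.144: bits 0101010111101100010101101001 walk d0:H2→d1:-→d2:-→d3:-→d4:-→d5:-→d6:-→d7:-→d8:-→d9:-→d10:-→d11:-→d12:-→d13:-→d14:-→d15:-→d16:-→d17:-→d18:-→d19:-→d20:H3→d21:-→d22:-→d23:-→d24:-→d25:-→d26:-→d27:-→d28:H2 -> H2
  lookup 17.191.55.134: bits 0001000110111111 walk d0:H2→d1:-→d2:-→d3:-→d4:-→d5:-→d6:-→d7:-→d8:H0→d9:-→d10:-→d11:-→d12:-→d13:-→d14:-→d15:-→d16:H3 -> H3
  lookup 17.191.210.14: bits 000100011011111111010010 walk d0:H2→d1:-→d2:-→d3:-→d4:-→d5:-→d6:-→d7:-→d8:H0→d9:-→d10:-→d11:-→d12:-→d13:-→d14:-→d15:-→d16:H3→d17:-→d18:-→d19:-→d20:H3→d21:-→d22:-→d23:-→d24:H1 -> H1
  lookup 17.191.6.65: bits 0001000110111111 walk d0:H2→d1:-→d2:-→d3:-→d4:-→d5:-→d6:-→d7:-→d8:H0→d9:-→d10:-→d11:-→d12:-→d13:-→d14:-→d15:-→d16:H3 -> H3
  lookup 17.191.210.84: bits 000100011011111111010010 walk d0:H2→d1:-→d2:-→d3:-→d4:-→d5:-→d6:-→d7:-→d8:H0→d9:-→d10:-→d11:-→d12:-→d13:-→d14:-→d15:-→d16:H3→d17:-→d18:-→d19:-→d20:H3→d21:-→d22:-→d23:-→d24:H1 -> H1
  lookup 17.191.208.177: bits 0001000110111111110100 walk d0:H2→d1:-→d2:-→d3:-→d4:-→d5:-→d6:-→d7:-→d8:H0→d9:-→d10:-→d11:-→d12:-→d13:-→d14:-→d15:-→d16:H3→d17:-→d18:-→d19:-→d20:H3→d21:-→d22:- -> H3

== LOOKUPS ==
["H2","H2","H2","H2","H2","H2","H3","H1","H2","H3","H0","H0","H1","H3","H2","H3","H1","H3","H1","H3"]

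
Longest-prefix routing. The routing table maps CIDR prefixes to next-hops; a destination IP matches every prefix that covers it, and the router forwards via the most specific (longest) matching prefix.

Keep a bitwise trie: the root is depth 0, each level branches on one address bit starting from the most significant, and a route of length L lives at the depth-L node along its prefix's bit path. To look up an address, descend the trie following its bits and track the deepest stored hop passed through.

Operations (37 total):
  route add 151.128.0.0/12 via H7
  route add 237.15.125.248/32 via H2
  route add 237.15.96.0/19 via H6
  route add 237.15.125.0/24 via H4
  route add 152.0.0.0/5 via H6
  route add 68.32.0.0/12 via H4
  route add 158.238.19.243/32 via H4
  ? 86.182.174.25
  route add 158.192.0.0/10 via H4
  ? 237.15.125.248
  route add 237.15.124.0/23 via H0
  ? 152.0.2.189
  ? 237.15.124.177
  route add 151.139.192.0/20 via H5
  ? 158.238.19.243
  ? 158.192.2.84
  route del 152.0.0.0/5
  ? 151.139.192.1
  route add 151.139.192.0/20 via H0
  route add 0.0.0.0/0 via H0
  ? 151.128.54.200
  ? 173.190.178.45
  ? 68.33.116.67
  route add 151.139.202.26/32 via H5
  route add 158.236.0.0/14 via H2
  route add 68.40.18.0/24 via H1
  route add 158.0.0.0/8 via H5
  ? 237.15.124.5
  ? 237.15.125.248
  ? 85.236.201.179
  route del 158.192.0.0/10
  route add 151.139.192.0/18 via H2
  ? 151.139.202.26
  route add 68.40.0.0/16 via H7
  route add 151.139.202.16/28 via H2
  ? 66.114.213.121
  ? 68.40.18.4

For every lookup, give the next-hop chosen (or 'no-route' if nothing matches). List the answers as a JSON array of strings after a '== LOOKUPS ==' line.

Trace:
  add 151.128.0.0/12 -> H7 at depth 12
  add 237.15.125.248/32 -> H2 at depth 32
  add 237.15.96.0/19 -> H6 at depth 19
  add 237.15.125.0/24 -> H4 at depth 24
  add 152.0.0.0/5 -> H6 at depth 5
  add 68.32.0.0/12 -> H4 at depth 12
  add 158.238.19.243/32 -> H4 at depth 32
  ? 86.182.174.25  path d0:-→d1:-→d2:-→d3:-  best=no-route
  add 158.192.0.0/10 -> H4 at depth 10
  ? 237.15.125.248  path d0:-→d1:-→d2:-→d3:-→d4:-→d5:-→d6:-→d7:-→d8:-→d9:-→d10:-→d11:-→d12:-→d13:-→d14:-→d15:-→d16:-→d17:-→d18:-→d19:H6→d20:-→d21:-→d22:-→d23:-→d24:H4→d25:-→d26:-→d27:-→d28:-→d29:-→d30:-→d31:-→d32:H2  best=H2
  add 237.15.124.0/23 -> H0 at depth 23
  ? 152.0.2.189  path d0:-→d1:-→d2:-→d3:-→d4:-→d5:H6  best=H6
  ? 237.15.124.177  path d0:-→d1:-→d2:-→d3:-→d4:-→d5:-→d6:-→d7:-→d8:-→d9:-→d10:-→d11:-→d12:-→d13:-→d14:-→d15:-→d16:-→d17:-→d18:-→d19:H6→d20:-→d21:-→d22:-→d23:H0  best=H0
  add 151.139.192.0/20 -> H5 at depth 20
  ? 158.238.19.243  path d0:-→d1:-→d2:-→d3:-→d4:-→d5:H6→d6:-→d7:-→d8:-→d9:-→d10:H4→d11:-→d12:-→d13:-→d14:-→d15:-→d16:-→d17:-→d18:-→d19:-→d20:-→d21:-→d22:-→d23:-→d24:-→d25:-→d26:-→d27:-→d28:-→d29:-→d30:-→d31:-→d32:H4  best=H4
  ? 158.192.2.84  path d0:-→d1:-→d2:-→d3:-→d4:-→d5:H6→d6:-→d7:-→d8:-→d9:-→d10:H4  best=H4
  - 152.0.0.0/5 clear@5
  ? 151.139.192.1  path d0:-→d1:-→d2:-→d3:-→d4:-→d5:-→d6:-→d7:-→d8:-→d9:-→d10:-→d11:-→d12:H7→d13:-→d14:-→d15:-→d16:-→d17:-→d18:-→d19:-→d20:H5  best=H5
  add 151.139.192.0/20 -> H0 at depth 20
  add 0.0.0.0/0 -> H0 at depth 0
  ? 151.128.54.200  path d0:H0→d1:-→d2:-→d3:-→d4:-→d5:-→d6:-→d7:-→d8:-→d9:-→d10:-→d11:-→d12:H7  best=H7
  ? 173.190.178.45  path d0:H0→d1:-→d2:-  best=H0
  ? 68.33.116.67  path d0:H0→d1:-→d2:-→d3:-→d4:-→d5:-→d6:-→d7:-→d8:-→d9:-→d10:-→d11:-→d12:H4  best=H4
  add 151.139.202.26/32 -> H5 at depth 32
  add 158.236.0.0/14 -> H2 at depth 14
  add 68.40.18.0/24 -> H1 at depth 24
  add 158.0.0.0/8 -> H5 at depth 8
  ? 237.15.124.5  path d0:H0→d1:-→d2:-→d3:-→d4:-→d5:-→d6:-→d7:-→d8:-→d9:-→d10:-→d11:-→d12:-→d13:-→d14:-→d15:-→d16:-→d17:-→d18:-→d19:H6→d20:-→d21:-→d22:-→d23:H0  best=H0
  ? 237.15.125.248  path d0:H0→d1:-→d2:-→d3:-→d4:-→d5:-→d6:-→d7:-→d8:-→d9:-→d10:-→d11:-→d12:-→d13:-→d14:-→d15:-→d16:-→d17:-→d18:-→d19:H6→d20:-→d21:-→d22:-→d23:H0→d24:H4→d25:-→d26:-→d27:-→d28:-→d29:-→d30:-→d31:-→d32:H2  best=H2
  ? 85.236.201.179  path d0:H0→d1:-→d2:-→d3:-  best=H0
  - 158.192.0.0/10 clear@10
  add 151.139.192.0/18 -> H2 at depth 18
  ? 151.139.202.26  path d0:H0→d1:-→d2:-→d3:-→d4:-→d5:-→d6:-→d7:-→d8:-→d9:-→d10:-→d11:-→d12:H7→d13:-→d14:-→d15:-→d16:-→d17:-→d18:H2→d19:-→d20:H0→d21:-→d22:-→d23:-→d24:-→d25:-→d26:-→d27:-→d28:-→d29:-→d30:-→d31:-→d32:H5  best=H5
  add 68.40.0.0/16 -> H7 at depth 16
  add 151.139.202.16/28 -> H2 at depth 28
  ? 66.114.213.121  path d0:H0→d1:-→d2:-→d3:-→d4:-→d5:-  best=H0
  ? 68.40.18.4  path d0:H0→d1:-→d2:-→d3:-→d4:-→d5:-→d6:-→d7:-→d8:-→d9:-→d10:-→d11:-→d12:H4→d13:-→d14:-→d15:-→d16:H7→d17:-→d18:-→d19:-→d20:-→d21:-→d22:-→d23:-→d24:H1  best=H1

== LOOKUPS ==
["no-route","H2","H6","H0","H4","H4","H5","H7","H0","H4","H0","H2","H0","H5","H0","H1"]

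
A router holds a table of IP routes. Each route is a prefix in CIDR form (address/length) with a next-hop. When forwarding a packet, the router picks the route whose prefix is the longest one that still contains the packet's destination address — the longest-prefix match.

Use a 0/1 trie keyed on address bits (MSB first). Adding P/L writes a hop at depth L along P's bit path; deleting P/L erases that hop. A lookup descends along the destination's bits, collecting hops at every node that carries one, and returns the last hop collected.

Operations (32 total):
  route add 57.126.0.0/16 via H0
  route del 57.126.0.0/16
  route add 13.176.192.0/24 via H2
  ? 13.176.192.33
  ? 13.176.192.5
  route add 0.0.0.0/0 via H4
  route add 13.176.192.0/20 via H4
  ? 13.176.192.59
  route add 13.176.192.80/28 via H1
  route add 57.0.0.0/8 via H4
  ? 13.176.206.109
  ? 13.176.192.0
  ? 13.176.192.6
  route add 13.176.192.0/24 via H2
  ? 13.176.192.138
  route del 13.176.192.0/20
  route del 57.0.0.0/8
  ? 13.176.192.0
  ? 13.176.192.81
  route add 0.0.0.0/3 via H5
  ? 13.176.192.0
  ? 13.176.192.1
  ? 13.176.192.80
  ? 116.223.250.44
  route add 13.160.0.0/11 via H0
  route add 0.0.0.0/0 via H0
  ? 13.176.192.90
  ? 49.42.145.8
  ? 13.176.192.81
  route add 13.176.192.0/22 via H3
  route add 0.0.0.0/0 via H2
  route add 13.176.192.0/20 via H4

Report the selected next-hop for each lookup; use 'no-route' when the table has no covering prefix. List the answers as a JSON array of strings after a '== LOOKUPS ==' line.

Apply in order:
  + 57.126.0.0/16 (H0) depth=16
  del 57.126.0.0/16 (clear depth 16)
  + 13.176.192.0/24 (H2) depth=24
  lookup 13.176.192.33: bits 000011011011000011000000 walk d0:-→d1:-→d2:-→d3:-→d4:-→d5:-→d6:-→d7:-→d8:-→d9:-→d10:-→d11:-→d12:-→d13:-→d14:-→d15:-→d16:-→d17:-→d18:-→d19:-→d20:-→d21:-→d22:-→d23:-→d24:H2 -> H2
  lookup 13.176.192.5: bits 000011011011000011000000 walk d0:-→d1:-→d2:-→d3:-→d4:-→d5:-→d6:-→d7:-→d8:-→d9:-→d10:-→d11:-→d12:-→d13:-→d14:-→d15:-→d16:-→d17:-→d18:-→d19:-→d20:-→d21:-→d22:-→d23:-→d24:H2 -> H2
  + 0.0.0.0/0 (H4) depth=0
  + 13.176.192.0/20 (H4) depth=20
  lookup 13.176.192.59: bits 000011011011000011000000 walk d0:H4→d1:-→d2:-→d3:-→d4:-→d5:-→d6:-→d7:-→d8:-→d9:-→d10:-→d11:-→d12:-→d13:-→d14:-→d15:-→d16:-→d17:-→d18:-→d19:-→d20:H4→d21:-→d22:-→d23:-→d24:H2 -> H2
  + 13.176.192.80/28 (H1) depth=28
  + 57.0.0.0/8 (H4) depth=8
  lookup 13.176.206.109: bits 00001101101100001100 walk d0:H4→d1:-→d2:-→d3:-→d4:-→d5:-→d6:-→d7:-→d8:-→d9:-→d10:-→d11:-→d12:-→d13:-→d14:-→d15:-→d16:-→d17:-→d18:-→d19:-→d20:H4 -> H4
  lookup 13.176.192.0: bits 0000110110110000110000000 walk d0:H4→d1:-→d2:-→d3:-→d4:-→d5:-→d6:-→d7:-→d8:-→d9:-→d10:-→d11:-→d12:-→d13:-→d14:-→d15:-→d16:-→d17:-→d18:-→d19:-→d20:H4→d21:-→d22:-→d23:-→d24:H2→d25:- -> H2
  lookup 13.176.192.6: bits 0000110110110000110000000 walk d0:H4→d1:-→d2:-→d3:-→d4:-→d5:-→d6:-→d7:-→d8:-→d9:-→d10:-→d11:-→d12:-→d13:-→d14:-→d15:-→d16:-→d17:-→d18:-→d19:-→d20:H4→d21:-→d22:-→d23:-→d24:H2→d25:- -> H2
  + 13.176.192.0/24 (H2) depth=24
  lookup 13.176.192.138: bits 000011011011000011000000 walk d0:H4→d1:-→d2:-→d3:-→d4:-→d5:-→d6:-→d7:-→d8:-→d9:-→d10:-→d11:-→d12:-→d13:-→d14:-→d15:-→d16:-→d17:-→d18:-→d19:-→d20:H4→d21:-→d22:-→d23:-→d24:H2 -> H2
  del 13.176.192.0/20 (clear depth 20)
  del 57.0.0.0/8 (clear depth 8)
  lookup 13.176.192.0: bits 0000110110110000110000000 walk d0:H4→d1:-→d2:-→d3:-→d4:-→d5:-→d6:-→d7:-→d8:-→d9:-→d10:-→d11:-→d12:-→d13:-→d14:-→d15:-→d16:-→d17:-→d18:-→d19:-→d20:-→d21:-→d22:-→d23:-→d24:H2→d25:- -> H2
  lookup 13.176.192.81: bits 0000110110110000110000000101 walk d0:H4→d1:-→d2:-→d3:-→d4:-→d5:-→d6:-→d7:-→d8:-→d9:-→d10:-→d11:-→d12:-→d13:-→d14:-→d15:-→d16:-→d17:-→d18:-→d19:-→d20:-→d21:-→d22:-→d23:-→d24:H2→d25:-→d26:-→d27:-→d28:H1 -> H1
  + 0.0.0.0/3 (H5) depth=3
  lookup 13.176.192.0: bits 0000110110110000110000000 walk d0:H4→d1:-→d2:-→d3:H5→d4:-→d5:-→d6:-→d7:-→d8:-→d9:-→d10:-→d11:-→d12:-→d13:-→d14:-→d15:-→d16:-→d17:-→d18:-→d19:-→d20:-→d21:-→d22:-→d23:-→d24:H2→d25:- -> H2
  lookup 13.176.192.1: bits 0000110110110000110000000 walk d0:H4→d1:-→d2:-→d3:H5→d4:-→d5:-→d6:-→d7:-→d8:-→d9:-→d10:-→d11:-→d12:-→d13:-→d14:-→d15:-→d16:-→d17:-→d18:-→d19:-→d20:-→d21:-→d22:-→d23:-→d24:H2→d25:- -> H2
  lookup 13.176.192.80: bits 0000110110110000110000000101 walk d0:H4→d1:-→d2:-→d3:H5→d4:-→d5:-→d6:-→d7:-→d8:-→d9:-→d10:-→d11:-→d12:-→d13:-→d14:-→d15:-→d16:-→d17:-→d18:-→d19:-→d20:-→d21:-→d22:-→d23:-→d24:H2→d25:-→d26:-→d27:-→d28:H1 -> H1
  lookup 116.223.250.44: bits 0 walk d0:H4→d1:- -> H4
  + 13.160.0.0/11 (H0) depth=11
  + 0.0.0.0/0 (H0) depth=0
  lookup 13.176.192.90: bits 0000110110110000110000000101 walk d0:H0→d1:-→d2:-→d3:H5→d4:-→d5:-→d6:-→d7:-→d8:-→d9:-→d10:-→d11:H0→d12:-→d13:-→d14:-→d15:-→d16:-→d17:-→d18:-→d19:-→d20:-→d21:-→d22:-→d23:-→d24:H2→d25:-→d26:-→d27:-→d28:H1 -> H1
  lookup 49.42.145.8: bits 0011 walk d0:H0→d1:-→d2:-→d3:-→d4:- -> H0
  lookup 13.176.192.81: bits 0000110110110000110000000101 walk d0:H0→d1:-→d2:-→d3:H5→d4:-→d5:-→d6:-→d7:-→d8:-→d9:-→d10:-→d11:H0→d12:-→d13:-→d14:-→d15:-→d16:-→d17:-→d18:-→d19:-→d20:-→d21:-→d22:-→d23:-→d24:H2→d25:-→d26:-→d27:-→d28:H1 -> H1
  + 13.176.192.0/22 (H3) depth=22
  + 0.0.0.0/0 (H2) depth=0
  + 13.176.192.0/20 (H4) depth=20

== LOOKUPS ==
["H2","H2","H2","H4","H2","H2","H2","H2","H1","H2","H2","H1","H4","H1","H0","H1"]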